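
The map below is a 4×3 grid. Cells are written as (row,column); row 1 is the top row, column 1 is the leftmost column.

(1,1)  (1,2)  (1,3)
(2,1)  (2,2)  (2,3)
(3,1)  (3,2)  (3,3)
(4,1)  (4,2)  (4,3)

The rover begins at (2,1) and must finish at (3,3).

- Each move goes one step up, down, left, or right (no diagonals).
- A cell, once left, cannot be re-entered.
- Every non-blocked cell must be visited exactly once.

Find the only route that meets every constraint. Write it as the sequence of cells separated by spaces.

(2,1) (1,1) (1,2) (1,3) (2,3) (2,2) (3,2) (3,1) (4,1) (4,2) (4,3) (3,3)

Need to visit all 12 open cells exactly once, starting at (2,1) and ending at (3,3).
Route from (2,1): up 1 to (1,1), right 2 to (1,3), down 1 to (2,3), left 1 to (2,2), down 1 to (3,2), left 1 to (3,1), down 1 to (4,1), right 2 to (4,3), up 1 to (3,3) — 11 moves in all.
Check: all 12 open cells covered.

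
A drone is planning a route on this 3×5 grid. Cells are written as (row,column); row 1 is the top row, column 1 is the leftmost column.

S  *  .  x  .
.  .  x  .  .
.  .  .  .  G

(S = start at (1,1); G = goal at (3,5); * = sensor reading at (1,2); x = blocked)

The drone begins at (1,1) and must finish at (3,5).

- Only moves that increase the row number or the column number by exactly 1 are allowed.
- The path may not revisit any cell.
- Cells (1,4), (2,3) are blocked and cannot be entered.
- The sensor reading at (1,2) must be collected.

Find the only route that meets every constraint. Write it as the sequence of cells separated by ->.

Moves only go right or down, so the column and row indices never decrease.
Route from (1,1): right 1 to (1,2), down 2 to (3,2), right 3 to (3,5) — 6 moves in all.
Check: all required cells visited.

(1,1) -> (1,2) -> (2,2) -> (3,2) -> (3,3) -> (3,4) -> (3,5)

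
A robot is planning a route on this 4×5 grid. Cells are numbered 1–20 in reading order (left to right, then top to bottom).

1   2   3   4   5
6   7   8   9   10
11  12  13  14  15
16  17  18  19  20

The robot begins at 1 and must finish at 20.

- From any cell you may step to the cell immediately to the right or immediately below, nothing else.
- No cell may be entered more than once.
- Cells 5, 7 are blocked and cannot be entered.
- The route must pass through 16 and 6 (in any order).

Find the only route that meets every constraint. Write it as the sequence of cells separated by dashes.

Moves only go right or down, so the column and row indices never decrease.
Route from 1: down 3 to 16, right 4 to 20 — 7 moves in all.
Check: all required cells visited.

1 - 6 - 11 - 16 - 17 - 18 - 19 - 20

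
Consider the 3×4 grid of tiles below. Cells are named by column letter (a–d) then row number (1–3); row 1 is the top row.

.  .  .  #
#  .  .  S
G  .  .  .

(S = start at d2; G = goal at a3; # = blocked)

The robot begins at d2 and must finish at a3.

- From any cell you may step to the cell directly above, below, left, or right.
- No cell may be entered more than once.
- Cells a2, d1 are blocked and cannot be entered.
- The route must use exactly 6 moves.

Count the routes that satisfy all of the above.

Need simple routes of exactly 6 moves from d2 to a3 (Manhattan distance 4, so 1 moves are spent on a detour and 1 undoing it).
Enumerating: d2 d3 c3 c2 b2 b3 a3 | d2 c2 c1 b1 b2 b3 a3.
That gives 2 routes.

2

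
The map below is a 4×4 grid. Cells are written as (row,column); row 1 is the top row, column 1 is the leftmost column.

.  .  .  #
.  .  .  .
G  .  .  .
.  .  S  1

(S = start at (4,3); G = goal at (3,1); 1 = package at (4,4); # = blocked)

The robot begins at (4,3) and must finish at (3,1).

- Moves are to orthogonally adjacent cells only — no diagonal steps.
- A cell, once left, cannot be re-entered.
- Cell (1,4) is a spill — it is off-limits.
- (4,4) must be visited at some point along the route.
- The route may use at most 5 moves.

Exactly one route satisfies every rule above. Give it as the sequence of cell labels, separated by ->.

The 5-move cap with required stops at (4,4) leaves no slack for detours.
Route from (4,3): right 1 to (4,4), up 1 to (3,4), left 3 to (3,1) — 5 moves in all.
Check: all required cells visited; 5 ≤ 5 moves.

(4,3) -> (4,4) -> (3,4) -> (3,3) -> (3,2) -> (3,1)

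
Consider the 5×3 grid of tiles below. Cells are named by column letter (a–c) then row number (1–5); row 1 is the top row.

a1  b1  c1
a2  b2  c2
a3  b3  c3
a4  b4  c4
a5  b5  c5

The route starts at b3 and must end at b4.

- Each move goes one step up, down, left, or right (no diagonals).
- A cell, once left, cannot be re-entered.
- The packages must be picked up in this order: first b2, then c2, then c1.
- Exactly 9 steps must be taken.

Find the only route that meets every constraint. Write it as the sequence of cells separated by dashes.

b3 - b2 - c2 - c1 - b1 - a1 - a2 - a3 - a4 - b4

The waypoints must appear in the order b2, c2, c1, with no cell reused.
Route from b3: up 1 to b2, right 1 to c2, up 1 to c1, left 2 to a1, down 3 to a4, right 1 to b4 — 9 moves in all.
Check: order respected (b2 at step 1, c2 at step 2, c1 at step 3); 9 moves as required.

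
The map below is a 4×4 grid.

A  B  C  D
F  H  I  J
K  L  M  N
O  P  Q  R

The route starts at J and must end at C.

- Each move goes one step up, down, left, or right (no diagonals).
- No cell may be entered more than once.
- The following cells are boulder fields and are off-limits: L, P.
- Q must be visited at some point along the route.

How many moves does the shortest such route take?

6

Any route passes through Q somewhere between J and C. Summing Manhattan distances along the two legs (J → Q → C) gives a lower bound of 3 + 3 = 6 moves.
A route of 6 moves achieves this: J → N → R → Q → M → I → C.
Since 6 matches the lower bound, it is optimal.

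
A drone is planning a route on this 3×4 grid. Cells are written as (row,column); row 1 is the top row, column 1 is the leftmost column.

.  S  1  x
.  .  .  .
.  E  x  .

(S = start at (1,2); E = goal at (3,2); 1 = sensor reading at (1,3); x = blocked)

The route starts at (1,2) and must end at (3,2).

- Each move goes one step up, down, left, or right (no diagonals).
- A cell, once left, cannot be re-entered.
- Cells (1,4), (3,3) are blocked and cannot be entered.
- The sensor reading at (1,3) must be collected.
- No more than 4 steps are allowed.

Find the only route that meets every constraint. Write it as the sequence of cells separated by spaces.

The 4-move cap with required stops at (1,3) leaves no slack for detours.
Route from (1,2): right 1 to (1,3), down 1 to (2,3), left 1 to (2,2), down 1 to (3,2) — 4 moves in all.
Check: all required cells visited; 4 ≤ 4 moves.

(1,2) (1,3) (2,3) (2,2) (3,2)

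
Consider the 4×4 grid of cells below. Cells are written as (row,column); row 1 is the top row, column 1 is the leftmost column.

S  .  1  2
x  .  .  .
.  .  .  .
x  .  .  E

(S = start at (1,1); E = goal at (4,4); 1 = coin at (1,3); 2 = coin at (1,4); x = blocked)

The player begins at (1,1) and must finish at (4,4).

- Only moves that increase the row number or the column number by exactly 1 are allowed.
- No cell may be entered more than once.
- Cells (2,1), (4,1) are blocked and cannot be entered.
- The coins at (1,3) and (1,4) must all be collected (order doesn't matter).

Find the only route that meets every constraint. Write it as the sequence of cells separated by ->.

(1,1) -> (1,2) -> (1,3) -> (1,4) -> (2,4) -> (3,4) -> (4,4)

Moves only go right or down, so the column and row indices never decrease.
Route from (1,1): right 3 to (1,4), down 3 to (4,4) — 6 moves in all.
Check: all required cells visited.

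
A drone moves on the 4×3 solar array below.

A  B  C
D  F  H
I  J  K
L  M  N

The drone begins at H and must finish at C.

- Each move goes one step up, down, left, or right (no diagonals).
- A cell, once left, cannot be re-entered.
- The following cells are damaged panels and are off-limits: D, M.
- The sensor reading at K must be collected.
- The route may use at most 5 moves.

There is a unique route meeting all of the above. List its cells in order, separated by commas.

H, K, J, F, B, C

The 5-move cap with required stops at K leaves no slack for detours.
Route from H: down 1 to K, left 1 to J, up 2 to B, right 1 to C — 5 moves in all.
Check: all required cells visited; 5 ≤ 5 moves.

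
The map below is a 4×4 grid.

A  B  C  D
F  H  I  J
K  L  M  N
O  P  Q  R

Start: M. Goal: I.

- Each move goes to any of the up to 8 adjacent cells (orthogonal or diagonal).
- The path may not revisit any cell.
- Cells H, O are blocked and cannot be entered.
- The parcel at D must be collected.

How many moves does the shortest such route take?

3

Any route passes through D somewhere between M and I. Summing Chebyshev distances along the two legs (M → D → I) gives a lower bound of 2 + 1 = 3 moves.
A route of 3 moves achieves this: M → J → D → I.
Since 3 matches the lower bound, it is optimal.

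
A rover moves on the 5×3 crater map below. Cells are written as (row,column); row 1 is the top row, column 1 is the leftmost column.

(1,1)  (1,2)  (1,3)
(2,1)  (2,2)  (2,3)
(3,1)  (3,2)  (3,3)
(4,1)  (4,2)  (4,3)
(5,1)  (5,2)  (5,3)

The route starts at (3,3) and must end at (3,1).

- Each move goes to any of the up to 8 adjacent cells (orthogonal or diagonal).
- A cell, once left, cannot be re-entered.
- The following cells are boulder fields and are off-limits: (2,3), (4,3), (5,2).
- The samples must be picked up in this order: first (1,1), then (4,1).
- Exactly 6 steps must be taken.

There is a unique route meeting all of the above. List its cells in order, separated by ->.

(3,3) -> (2,2) -> (1,1) -> (2,1) -> (3,2) -> (4,1) -> (3,1)

The waypoints must appear in the order (1,1), (4,1), with no cell reused.
Route from (3,3): 2× up-left (reaching (1,1)), down to (2,1), down-right to (3,2), down-left to (4,1), up to (3,1) — 6 moves in all.
Check: order respected ((1,1) at step 2, (4,1) at step 5); 6 moves as required.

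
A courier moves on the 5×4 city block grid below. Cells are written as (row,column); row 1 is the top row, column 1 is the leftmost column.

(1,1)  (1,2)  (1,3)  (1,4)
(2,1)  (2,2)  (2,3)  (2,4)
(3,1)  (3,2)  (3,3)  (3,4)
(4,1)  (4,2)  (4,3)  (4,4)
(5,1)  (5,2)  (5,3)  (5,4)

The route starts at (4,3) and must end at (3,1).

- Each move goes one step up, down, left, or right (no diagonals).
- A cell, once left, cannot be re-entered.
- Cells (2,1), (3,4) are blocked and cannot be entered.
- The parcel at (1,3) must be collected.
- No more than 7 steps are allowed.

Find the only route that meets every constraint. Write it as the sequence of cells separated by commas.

Any route must reach (1,3) and still end at (3,1) within 7 moves, so the order of the required stops is forced.
Route from (4,3): up 3 to (1,3), left 1 to (1,2), down 2 to (3,2), left 1 to (3,1) — 7 moves in all.
Check: all required cells visited; 7 ≤ 7 moves.

(4,3), (3,3), (2,3), (1,3), (1,2), (2,2), (3,2), (3,1)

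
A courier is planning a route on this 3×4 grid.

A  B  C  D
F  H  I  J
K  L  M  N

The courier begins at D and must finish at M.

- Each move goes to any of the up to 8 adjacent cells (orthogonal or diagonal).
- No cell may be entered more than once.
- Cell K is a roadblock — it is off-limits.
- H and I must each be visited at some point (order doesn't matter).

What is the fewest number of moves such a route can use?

Any route passes through H and I in some order between D and M. Summing Chebyshev distances along each leg and taking the cheapest ordering (D → I → H → M) gives a lower bound of 1 + 1 + 1 = 3 moves.
A route of 3 moves achieves this: D → I → H → M.
Since 3 matches the lower bound, it is optimal.

3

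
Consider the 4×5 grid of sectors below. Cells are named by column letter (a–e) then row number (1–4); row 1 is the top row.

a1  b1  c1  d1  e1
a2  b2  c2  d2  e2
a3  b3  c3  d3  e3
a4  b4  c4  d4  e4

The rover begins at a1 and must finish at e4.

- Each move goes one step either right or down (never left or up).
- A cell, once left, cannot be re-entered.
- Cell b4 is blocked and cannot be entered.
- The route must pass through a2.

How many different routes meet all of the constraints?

A right/down-only route from a1 to e4 makes exactly 3 down-moves and 4 right-moves in some order.
With no other constraints that would be C(7,3) = 35 routes.
Split at a2 and multiply the segment counts (each segment already excludes blocked cells): a1→a2: 1; a2→e4: 12; product = 12.
That gives 12 routes.

12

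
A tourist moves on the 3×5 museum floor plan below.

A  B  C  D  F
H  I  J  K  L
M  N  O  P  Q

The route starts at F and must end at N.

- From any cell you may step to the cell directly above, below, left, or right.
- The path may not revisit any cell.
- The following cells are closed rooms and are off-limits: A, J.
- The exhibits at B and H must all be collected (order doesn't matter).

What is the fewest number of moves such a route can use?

7

Any route passes through B and H in some order between F and N. Summing Manhattan distances along each leg and taking the cheapest ordering (F → B → H → N) gives a lower bound of 3 + 2 + 2 = 7 moves.
A route of 7 moves achieves this: F → D → C → B → I → H → M → N.
Since 7 matches the lower bound, it is optimal.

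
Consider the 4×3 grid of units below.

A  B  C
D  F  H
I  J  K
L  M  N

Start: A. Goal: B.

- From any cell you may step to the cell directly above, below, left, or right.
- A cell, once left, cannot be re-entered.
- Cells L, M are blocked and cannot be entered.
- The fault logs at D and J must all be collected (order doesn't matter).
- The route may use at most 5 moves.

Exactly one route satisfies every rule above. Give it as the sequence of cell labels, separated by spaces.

A D I J F B

The 5-move cap with required stops at D, J leaves no slack for detours.
Route from A: 2× down (reaching I), right to J, 2× up (reaching B) — 5 moves in all.
Check: all required cells visited; 5 ≤ 5 moves.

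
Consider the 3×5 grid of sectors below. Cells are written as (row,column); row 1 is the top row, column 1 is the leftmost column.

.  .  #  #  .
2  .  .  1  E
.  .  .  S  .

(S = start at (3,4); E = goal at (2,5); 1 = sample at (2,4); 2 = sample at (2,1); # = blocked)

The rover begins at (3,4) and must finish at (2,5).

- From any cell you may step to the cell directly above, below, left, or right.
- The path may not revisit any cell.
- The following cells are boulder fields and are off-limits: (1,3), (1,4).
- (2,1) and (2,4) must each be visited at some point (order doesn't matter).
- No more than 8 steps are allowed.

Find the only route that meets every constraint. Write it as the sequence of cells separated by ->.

The budget equals the shortest possible length, so every move has to be on a shortest route through the required cells.
Route from (3,4): left 3 to (3,1), up 1 to (2,1), right 4 to (2,5) — 8 moves in all.
Check: all required cells visited; 8 ≤ 8 moves.

(3,4) -> (3,3) -> (3,2) -> (3,1) -> (2,1) -> (2,2) -> (2,3) -> (2,4) -> (2,5)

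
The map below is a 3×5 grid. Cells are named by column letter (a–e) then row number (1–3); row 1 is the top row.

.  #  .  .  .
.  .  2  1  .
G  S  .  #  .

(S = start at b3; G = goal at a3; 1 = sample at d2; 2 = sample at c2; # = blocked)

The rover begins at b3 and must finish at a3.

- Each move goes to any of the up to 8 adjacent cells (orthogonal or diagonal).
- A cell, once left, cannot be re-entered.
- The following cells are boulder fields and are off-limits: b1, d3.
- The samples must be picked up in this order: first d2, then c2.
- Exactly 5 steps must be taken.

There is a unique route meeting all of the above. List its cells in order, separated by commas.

b3, c3, d2, c2, b2, a3

The waypoints must appear in the order d2, c2, with no cell reused.
Route from b3: right to c3, up-right to d2, 2× left (reaching b2), down-left to a3 — 5 moves in all.
Check: order respected (1 at step 2, 2 at step 3); 5 moves as required.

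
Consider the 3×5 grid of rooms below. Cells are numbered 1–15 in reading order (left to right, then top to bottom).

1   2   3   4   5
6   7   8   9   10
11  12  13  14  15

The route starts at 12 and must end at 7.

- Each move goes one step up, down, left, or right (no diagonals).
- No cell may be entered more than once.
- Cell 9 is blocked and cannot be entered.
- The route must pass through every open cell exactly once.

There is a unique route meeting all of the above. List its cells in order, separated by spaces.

Need to visit all 14 open cells exactly once, starting at 12 and ending at 7.
Cell 4 has only two open neighbours (3 and 5), so the path must pass straight through it: one of those is the cell it's entered from and the other is where it exits.
Route from 12: left to 11, 2× up (reaching 1), 4× right (reaching 5), 2× down (reaching 15), 2× left (reaching 13), up to 8, left to 7 — 13 moves in all.
Check: all 14 open cells covered.

12 11 6 1 2 3 4 5 10 15 14 13 8 7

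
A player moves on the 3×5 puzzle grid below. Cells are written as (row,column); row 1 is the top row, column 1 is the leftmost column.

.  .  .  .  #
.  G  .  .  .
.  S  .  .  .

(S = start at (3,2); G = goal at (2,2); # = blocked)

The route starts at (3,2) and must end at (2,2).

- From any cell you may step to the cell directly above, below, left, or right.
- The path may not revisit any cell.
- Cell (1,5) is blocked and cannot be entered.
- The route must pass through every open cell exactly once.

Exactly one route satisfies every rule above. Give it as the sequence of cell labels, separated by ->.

Need to visit all 14 open cells exactly once, starting at (3,2) and ending at (2,2).
Cell (1,1) has only two open neighbours ((2,1) and (1,2)), so the path must pass straight through it: one of those is the cell it's entered from and the other is where it exits.
Route from (3,2): left to (3,1), 2× up (reaching (1,1)), 3× right (reaching (1,4)), down to (2,4), right to (2,5), down to (3,5), 2× left (reaching (3,3)), up to (2,3), left to (2,2) — 13 moves in all.
Check: all 14 open cells covered.

(3,2) -> (3,1) -> (2,1) -> (1,1) -> (1,2) -> (1,3) -> (1,4) -> (2,4) -> (2,5) -> (3,5) -> (3,4) -> (3,3) -> (2,3) -> (2,2)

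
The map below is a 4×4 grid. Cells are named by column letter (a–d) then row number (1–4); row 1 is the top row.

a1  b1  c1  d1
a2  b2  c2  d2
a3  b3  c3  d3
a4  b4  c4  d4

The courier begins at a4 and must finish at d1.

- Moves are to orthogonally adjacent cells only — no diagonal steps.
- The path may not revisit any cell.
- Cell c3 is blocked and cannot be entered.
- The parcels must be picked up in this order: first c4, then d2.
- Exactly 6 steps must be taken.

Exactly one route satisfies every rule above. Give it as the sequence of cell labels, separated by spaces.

a4 b4 c4 d4 d3 d2 d1

The waypoints must appear in the order c4, d2, with no cell reused.
Route from a4: 3× right (reaching d4), 3× up (reaching d1) — 6 moves in all.
Check: order respected (c4 at step 2, d2 at step 5); 6 moves as required.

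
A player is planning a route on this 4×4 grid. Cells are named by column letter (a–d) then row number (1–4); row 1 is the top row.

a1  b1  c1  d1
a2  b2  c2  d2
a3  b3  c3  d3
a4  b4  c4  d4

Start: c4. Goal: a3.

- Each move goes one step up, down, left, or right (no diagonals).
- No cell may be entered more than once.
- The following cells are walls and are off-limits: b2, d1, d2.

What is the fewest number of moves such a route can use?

3

The Manhattan distance from c4 to a3 is |4−3| + |3−1| = 3, so at least 3 moves are needed.
A route of 3 moves achieves this: c4 → c3 → b3 → a3.
Since 3 matches the lower bound, it is optimal.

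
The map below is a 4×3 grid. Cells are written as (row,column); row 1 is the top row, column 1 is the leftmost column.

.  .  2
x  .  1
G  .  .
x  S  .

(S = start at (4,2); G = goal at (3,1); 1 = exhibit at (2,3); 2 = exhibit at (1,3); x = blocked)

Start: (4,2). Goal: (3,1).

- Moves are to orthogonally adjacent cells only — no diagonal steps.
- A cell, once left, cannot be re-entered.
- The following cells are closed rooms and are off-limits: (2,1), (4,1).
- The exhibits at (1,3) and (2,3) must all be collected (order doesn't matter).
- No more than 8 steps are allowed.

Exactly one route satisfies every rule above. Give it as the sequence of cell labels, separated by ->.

(4,2) -> (4,3) -> (3,3) -> (2,3) -> (1,3) -> (1,2) -> (2,2) -> (3,2) -> (3,1)

The 8-move cap with required stops at (1,3), (2,3) leaves no slack for detours.
Route from (4,2): right to (4,3), 3× up (reaching (1,3)), left to (1,2), 2× down (reaching (3,2)), left to (3,1) — 8 moves in all.
Check: all required cells visited; 8 ≤ 8 moves.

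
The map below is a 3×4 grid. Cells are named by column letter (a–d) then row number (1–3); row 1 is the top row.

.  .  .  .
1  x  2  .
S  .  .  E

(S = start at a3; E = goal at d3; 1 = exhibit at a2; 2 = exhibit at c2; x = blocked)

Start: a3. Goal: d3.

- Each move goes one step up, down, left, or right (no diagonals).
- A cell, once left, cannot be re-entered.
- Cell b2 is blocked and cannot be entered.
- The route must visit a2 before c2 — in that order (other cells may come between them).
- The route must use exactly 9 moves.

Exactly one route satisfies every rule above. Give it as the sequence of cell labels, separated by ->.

a3 -> a2 -> a1 -> b1 -> c1 -> d1 -> d2 -> c2 -> c3 -> d3

The waypoints must appear in the order a2, c2, with no cell reused.
Route from a3: 2× up (reaching a1), 3× right (reaching d1), down to d2, left to c2, down to c3, right to d3 — 9 moves in all.
Check: order respected (1 at step 1, 2 at step 7); 9 moves as required.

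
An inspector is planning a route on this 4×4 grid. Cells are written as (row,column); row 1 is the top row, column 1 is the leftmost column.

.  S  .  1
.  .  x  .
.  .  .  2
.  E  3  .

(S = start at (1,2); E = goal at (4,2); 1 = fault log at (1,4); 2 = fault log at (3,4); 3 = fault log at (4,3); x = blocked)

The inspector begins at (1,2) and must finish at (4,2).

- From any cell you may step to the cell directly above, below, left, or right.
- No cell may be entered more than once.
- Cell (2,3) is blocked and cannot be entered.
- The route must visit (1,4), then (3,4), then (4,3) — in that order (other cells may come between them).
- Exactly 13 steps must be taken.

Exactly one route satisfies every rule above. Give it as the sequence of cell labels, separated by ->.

(1,2) -> (1,3) -> (1,4) -> (2,4) -> (3,4) -> (4,4) -> (4,3) -> (3,3) -> (3,2) -> (2,2) -> (2,1) -> (3,1) -> (4,1) -> (4,2)

The waypoints must appear in the order (1,4), (3,4), (4,3), with no cell reused.
Route from (1,2): 2× right (reaching (1,4)), 3× down (reaching (4,4)), left to (4,3), up to (3,3), left to (3,2), up to (2,2), left to (2,1), 2× down (reaching (4,1)), right to (4,2) — 13 moves in all.
Check: order respected (1 at step 2, 2 at step 4, 3 at step 6); 13 moves as required.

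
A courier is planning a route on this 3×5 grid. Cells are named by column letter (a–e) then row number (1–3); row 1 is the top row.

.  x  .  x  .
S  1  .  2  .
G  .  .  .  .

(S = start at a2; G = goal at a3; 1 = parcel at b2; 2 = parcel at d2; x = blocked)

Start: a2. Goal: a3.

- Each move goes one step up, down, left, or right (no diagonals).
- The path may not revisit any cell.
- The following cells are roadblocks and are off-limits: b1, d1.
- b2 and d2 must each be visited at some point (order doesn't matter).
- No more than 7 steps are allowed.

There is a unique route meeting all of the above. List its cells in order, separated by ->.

The budget equals the shortest possible length, so every move has to be on a shortest route through the required cells.
Route from a2: 3× right (reaching d2), down to d3, 3× left (reaching a3) — 7 moves in all.
Check: all required cells visited; 7 ≤ 7 moves.

a2 -> b2 -> c2 -> d2 -> d3 -> c3 -> b3 -> a3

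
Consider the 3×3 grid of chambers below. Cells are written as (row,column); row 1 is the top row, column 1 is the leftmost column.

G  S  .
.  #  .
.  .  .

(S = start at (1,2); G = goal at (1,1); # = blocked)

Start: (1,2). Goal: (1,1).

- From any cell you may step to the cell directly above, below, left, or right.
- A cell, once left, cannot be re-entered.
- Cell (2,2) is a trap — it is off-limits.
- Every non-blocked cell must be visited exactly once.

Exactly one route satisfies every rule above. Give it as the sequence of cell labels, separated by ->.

Need to visit all 8 open cells exactly once, starting at (1,2) and ending at (1,1).
Cell (1,3) has only two open neighbours ((2,3) and (1,2)), so the path must pass straight through it: one of those is the cell it's entered from and the other is where it exits.
Route from (1,2): right to (1,3), 2× down (reaching (3,3)), 2× left (reaching (3,1)), 2× up (reaching (1,1)) — 7 moves in all.
Check: all 8 open cells covered.

(1,2) -> (1,3) -> (2,3) -> (3,3) -> (3,2) -> (3,1) -> (2,1) -> (1,1)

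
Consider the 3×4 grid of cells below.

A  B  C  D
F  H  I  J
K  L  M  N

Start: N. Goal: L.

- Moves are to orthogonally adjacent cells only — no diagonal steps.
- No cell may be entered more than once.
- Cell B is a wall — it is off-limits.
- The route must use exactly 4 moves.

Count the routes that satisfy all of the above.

Need simple routes of exactly 4 moves from N to L (Manhattan distance 2, so 1 moves are spent on a detour and 1 undoing it).
Enumerating: N J I M L | N J I H L | N M I H L.
That gives 3 routes.

3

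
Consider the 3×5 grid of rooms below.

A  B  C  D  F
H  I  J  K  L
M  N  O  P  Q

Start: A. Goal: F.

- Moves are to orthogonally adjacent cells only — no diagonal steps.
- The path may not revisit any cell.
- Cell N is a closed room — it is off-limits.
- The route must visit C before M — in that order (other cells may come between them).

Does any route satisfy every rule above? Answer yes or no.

M must be visited but has only one open neighbour (H), and it is neither the start nor the goal — the route would have to enter and leave through H, re-entering it.

no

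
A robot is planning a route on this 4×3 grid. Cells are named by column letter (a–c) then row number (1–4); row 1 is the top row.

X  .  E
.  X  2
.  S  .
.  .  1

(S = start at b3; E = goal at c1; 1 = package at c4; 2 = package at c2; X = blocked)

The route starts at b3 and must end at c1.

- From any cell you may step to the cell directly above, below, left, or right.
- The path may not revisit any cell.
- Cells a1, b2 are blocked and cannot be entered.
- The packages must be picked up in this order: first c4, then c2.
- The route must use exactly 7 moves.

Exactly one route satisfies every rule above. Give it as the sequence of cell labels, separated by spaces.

The waypoints must appear in the order c4, c2, with no cell reused.
Route from b3: left to a3, down to a4, 2× right (reaching c4), 3× up (reaching c1) — 7 moves in all.
Check: order respected (1 at step 4, 2 at step 6); 7 moves as required.

b3 a3 a4 b4 c4 c3 c2 c1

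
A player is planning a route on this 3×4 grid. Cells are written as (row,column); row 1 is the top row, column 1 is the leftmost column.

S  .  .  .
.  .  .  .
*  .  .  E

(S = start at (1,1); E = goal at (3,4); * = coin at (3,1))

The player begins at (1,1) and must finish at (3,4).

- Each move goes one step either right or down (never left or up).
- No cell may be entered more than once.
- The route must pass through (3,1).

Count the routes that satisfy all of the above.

A right/down-only route from (1,1) to (3,4) makes exactly 2 down-moves and 3 right-moves in some order.
With no other constraints that would be C(5,2) = 10 routes.
Split at (3,1) and multiply the segment counts: (1,1)→(3,1): 1; (3,1)→(3,4): 1; product = 1.
That gives 1 route.

1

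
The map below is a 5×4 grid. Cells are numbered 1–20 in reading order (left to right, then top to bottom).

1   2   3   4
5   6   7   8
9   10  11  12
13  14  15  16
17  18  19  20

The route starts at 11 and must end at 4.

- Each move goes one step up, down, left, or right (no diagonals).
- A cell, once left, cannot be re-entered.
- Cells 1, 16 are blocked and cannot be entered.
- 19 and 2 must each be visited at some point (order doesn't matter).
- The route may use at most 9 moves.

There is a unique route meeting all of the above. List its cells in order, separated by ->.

11 -> 15 -> 19 -> 18 -> 14 -> 10 -> 6 -> 2 -> 3 -> 4

The 9-move cap with required stops at 19, 2 leaves no slack for detours.
Route from 11: down 2 to 19, left 1 to 18, up 4 to 2, right 2 to 4 — 9 moves in all.
Check: all required cells visited; 9 ≤ 9 moves.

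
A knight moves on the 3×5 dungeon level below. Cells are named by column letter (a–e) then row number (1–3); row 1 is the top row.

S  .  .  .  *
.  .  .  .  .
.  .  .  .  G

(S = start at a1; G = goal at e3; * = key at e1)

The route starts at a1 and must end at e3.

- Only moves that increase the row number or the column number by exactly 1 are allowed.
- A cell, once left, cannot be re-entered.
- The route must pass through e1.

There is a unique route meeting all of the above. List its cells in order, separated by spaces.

Moves only go right or down, so the column and row indices never decrease.
Route from a1: right 4 to e1, down 2 to e3 — 6 moves in all.
Check: all required cells visited.

a1 b1 c1 d1 e1 e2 e3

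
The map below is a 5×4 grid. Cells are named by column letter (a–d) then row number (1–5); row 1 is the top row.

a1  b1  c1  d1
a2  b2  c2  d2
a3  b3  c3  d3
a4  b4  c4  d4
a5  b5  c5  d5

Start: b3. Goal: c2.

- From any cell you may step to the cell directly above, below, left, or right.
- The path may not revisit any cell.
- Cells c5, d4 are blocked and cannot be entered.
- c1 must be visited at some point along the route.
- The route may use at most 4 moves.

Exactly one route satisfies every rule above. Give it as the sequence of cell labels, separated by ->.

Any route must reach c1 and still end at c2 within 4 moves, so the order of the required stops is forced.
Route from b3: 2× up (reaching b1), right to c1, down to c2 — 4 moves in all.
Check: all required cells visited; 4 ≤ 4 moves.

b3 -> b2 -> b1 -> c1 -> c2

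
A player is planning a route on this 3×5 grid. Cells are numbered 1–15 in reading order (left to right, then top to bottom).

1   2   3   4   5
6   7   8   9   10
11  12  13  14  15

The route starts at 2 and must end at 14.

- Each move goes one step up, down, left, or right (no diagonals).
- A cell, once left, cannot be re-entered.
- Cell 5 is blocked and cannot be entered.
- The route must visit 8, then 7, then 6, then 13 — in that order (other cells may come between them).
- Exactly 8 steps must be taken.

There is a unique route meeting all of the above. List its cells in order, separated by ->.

2 -> 3 -> 8 -> 7 -> 6 -> 11 -> 12 -> 13 -> 14

The waypoints must appear in the order 8, 7, 6, 13, with no cell reused.
Route from 2: right 1 to 3, down 1 to 8, left 2 to 6, down 1 to 11, right 3 to 14 — 8 moves in all.
Check: order respected (8 at step 2, 7 at step 3, 6 at step 4, 13 at step 7); 8 moves as required.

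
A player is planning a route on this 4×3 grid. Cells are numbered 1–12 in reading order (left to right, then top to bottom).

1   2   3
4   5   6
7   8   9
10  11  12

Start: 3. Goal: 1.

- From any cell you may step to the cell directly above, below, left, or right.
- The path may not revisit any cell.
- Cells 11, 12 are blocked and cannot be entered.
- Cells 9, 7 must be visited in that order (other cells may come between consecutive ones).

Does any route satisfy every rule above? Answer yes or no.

One route that works: 3 → 6 → 9 → 8 → 7 → 4 → 1.

yes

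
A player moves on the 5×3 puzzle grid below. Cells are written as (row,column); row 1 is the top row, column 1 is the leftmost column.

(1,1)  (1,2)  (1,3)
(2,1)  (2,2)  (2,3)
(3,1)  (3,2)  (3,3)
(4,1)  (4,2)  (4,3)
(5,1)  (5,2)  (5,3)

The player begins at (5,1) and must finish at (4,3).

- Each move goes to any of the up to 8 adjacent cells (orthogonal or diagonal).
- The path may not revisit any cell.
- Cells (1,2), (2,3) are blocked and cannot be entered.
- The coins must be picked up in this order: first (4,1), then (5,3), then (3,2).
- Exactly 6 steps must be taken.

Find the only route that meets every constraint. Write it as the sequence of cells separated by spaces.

(5,1) (4,1) (5,2) (5,3) (4,2) (3,2) (4,3)

The waypoints must appear in the order (4,1), (5,3), (3,2), with no cell reused.
Route from (5,1): up 1 to (4,1), down-right 1 to (5,2), right 1 to (5,3), up-left 1 to (4,2), up 1 to (3,2), down-right 1 to (4,3) — 6 moves in all.
Check: order respected ((4,1) at step 1, (5,3) at step 3, (3,2) at step 5); 6 moves as required.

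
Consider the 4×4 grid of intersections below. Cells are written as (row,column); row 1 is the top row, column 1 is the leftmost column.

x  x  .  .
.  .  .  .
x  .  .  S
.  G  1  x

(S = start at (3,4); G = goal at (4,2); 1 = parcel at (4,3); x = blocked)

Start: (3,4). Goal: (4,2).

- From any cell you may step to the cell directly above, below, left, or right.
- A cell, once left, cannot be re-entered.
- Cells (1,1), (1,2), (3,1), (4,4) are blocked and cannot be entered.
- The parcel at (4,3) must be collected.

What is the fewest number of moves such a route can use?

3

Any route passes through (4,3) somewhere between (3,4) and (4,2). Summing Manhattan distances along the two legs ((3,4) → (4,3) → (4,2)) gives a lower bound of 2 + 1 = 3 moves.
A route of 3 moves achieves this: (3,4) → (3,3) → (4,3) → (4,2).
Since 3 matches the lower bound, it is optimal.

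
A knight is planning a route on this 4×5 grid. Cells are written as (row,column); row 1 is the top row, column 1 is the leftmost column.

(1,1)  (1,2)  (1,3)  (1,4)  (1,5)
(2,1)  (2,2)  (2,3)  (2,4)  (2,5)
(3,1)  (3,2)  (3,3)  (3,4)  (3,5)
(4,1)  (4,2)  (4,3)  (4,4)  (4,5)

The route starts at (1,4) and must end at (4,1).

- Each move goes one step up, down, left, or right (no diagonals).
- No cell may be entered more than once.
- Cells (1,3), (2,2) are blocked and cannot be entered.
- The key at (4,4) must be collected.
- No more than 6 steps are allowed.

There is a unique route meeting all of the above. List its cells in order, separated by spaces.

(1,4) (2,4) (3,4) (4,4) (4,3) (4,2) (4,1)

Any route must reach (4,4) and still end at (4,1) within 6 moves, so the order of the required stops is forced.
Route from (1,4): down 3 to (4,4), left 3 to (4,1) — 6 moves in all.
Check: all required cells visited; 6 ≤ 6 moves.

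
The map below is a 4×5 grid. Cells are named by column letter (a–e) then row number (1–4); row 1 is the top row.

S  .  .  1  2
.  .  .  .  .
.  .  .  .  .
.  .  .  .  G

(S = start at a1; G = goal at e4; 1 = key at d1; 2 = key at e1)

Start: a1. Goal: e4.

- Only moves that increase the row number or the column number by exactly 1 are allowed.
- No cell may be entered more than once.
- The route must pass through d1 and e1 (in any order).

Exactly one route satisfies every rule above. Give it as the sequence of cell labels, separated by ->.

a1 -> b1 -> c1 -> d1 -> e1 -> e2 -> e3 -> e4

Moves only go right or down, so the column and row indices never decrease.
Route from a1: 4× right (reaching e1), 3× down (reaching e4) — 7 moves in all.
Check: all required cells visited.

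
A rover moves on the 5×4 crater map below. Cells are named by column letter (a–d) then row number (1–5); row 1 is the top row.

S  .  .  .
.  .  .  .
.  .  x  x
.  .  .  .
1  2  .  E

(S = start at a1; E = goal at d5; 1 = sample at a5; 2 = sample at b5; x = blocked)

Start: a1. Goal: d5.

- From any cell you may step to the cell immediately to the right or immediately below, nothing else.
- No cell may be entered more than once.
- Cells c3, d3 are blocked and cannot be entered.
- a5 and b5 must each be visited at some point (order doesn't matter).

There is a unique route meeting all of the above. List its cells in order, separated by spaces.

Moves only go right or down, so the column and row indices never decrease.
Route from a1: down 4 to a5, right 3 to d5 — 7 moves in all.
Check: all required cells visited.

a1 a2 a3 a4 a5 b5 c5 d5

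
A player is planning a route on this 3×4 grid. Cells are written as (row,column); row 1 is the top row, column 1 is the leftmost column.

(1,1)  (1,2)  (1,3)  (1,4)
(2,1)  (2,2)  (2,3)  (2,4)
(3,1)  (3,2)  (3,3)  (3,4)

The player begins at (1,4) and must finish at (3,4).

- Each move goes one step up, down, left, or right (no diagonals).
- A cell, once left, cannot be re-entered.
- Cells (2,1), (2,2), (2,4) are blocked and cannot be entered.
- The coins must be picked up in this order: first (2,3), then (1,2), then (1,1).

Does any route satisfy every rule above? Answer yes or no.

(1,1) must be visited but has only one open neighbour ((1,2)), and it is neither the start nor the goal — the route would have to enter and leave through (1,2), re-entering it.

no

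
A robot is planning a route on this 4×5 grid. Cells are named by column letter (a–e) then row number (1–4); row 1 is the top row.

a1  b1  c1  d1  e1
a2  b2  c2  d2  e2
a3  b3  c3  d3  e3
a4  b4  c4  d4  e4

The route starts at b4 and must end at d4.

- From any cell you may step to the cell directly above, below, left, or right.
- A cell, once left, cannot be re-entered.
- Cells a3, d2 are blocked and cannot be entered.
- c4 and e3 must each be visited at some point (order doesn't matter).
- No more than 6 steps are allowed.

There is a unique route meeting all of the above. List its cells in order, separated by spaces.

The budget equals the shortest possible length, so every move has to be on a shortest route through the required cells.
Route from b4: right to c4, up to c3, 2× right (reaching e3), down to e4, left to d4 — 6 moves in all.
Check: all required cells visited; 6 ≤ 6 moves.

b4 c4 c3 d3 e3 e4 d4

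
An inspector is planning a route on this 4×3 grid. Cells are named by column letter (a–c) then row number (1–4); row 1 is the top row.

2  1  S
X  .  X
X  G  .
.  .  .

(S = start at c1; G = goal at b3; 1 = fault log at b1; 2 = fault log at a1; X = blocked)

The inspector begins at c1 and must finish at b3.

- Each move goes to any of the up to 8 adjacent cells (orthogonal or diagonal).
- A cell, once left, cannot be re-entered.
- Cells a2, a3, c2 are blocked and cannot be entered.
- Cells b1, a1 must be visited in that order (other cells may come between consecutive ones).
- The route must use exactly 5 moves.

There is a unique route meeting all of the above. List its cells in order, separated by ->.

The waypoints must appear in the order b1, a1, with no cell reused.
Route from c1: 2× left (reaching a1), 2× down-right (reaching c3), left to b3 — 5 moves in all.
Check: order respected (1 at step 1, 2 at step 2); 5 moves as required.

c1 -> b1 -> a1 -> b2 -> c3 -> b3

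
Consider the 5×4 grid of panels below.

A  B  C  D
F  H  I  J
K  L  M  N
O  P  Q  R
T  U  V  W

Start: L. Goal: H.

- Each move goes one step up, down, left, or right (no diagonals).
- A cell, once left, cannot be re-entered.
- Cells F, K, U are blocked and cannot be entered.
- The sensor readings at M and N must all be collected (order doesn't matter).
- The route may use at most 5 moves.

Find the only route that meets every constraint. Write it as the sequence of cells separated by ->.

The budget equals the shortest possible length, so every move has to be on a shortest route through the required cells.
Route from L: right 2 to N, up 1 to J, left 2 to H — 5 moves in all.
Check: all required cells visited; 5 ≤ 5 moves.

L -> M -> N -> J -> I -> H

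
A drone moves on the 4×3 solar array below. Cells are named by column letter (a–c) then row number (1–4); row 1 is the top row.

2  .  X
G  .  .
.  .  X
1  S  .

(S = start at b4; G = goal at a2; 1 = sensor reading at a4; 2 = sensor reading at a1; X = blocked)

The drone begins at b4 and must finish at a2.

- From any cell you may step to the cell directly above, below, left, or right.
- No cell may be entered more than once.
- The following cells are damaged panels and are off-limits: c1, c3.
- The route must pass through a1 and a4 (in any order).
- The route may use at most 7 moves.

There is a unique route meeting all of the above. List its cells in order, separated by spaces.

Any route must reach a1 and a4 and still end at a2 within 7 moves, so the order of the required stops is forced.
Route from b4: left to a4, up to a3, right to b3, 2× up (reaching b1), left to a1, down to a2 — 7 moves in all.
Check: all required cells visited; 7 ≤ 7 moves.

b4 a4 a3 b3 b2 b1 a1 a2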